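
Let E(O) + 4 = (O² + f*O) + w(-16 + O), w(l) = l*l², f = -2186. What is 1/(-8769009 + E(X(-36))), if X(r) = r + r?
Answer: -1/9287909 ≈ -1.0767e-7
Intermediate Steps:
w(l) = l³
X(r) = 2*r
E(O) = -4 + O² + (-16 + O)³ - 2186*O (E(O) = -4 + ((O² - 2186*O) + (-16 + O)³) = -4 + (O² + (-16 + O)³ - 2186*O) = -4 + O² + (-16 + O)³ - 2186*O)
1/(-8769009 + E(X(-36))) = 1/(-8769009 + (-4 + (2*(-36))² + (-16 + 2*(-36))³ - 4372*(-36))) = 1/(-8769009 + (-4 + (-72)² + (-16 - 72)³ - 2186*(-72))) = 1/(-8769009 + (-4 + 5184 + (-88)³ + 157392)) = 1/(-8769009 + (-4 + 5184 - 681472 + 157392)) = 1/(-8769009 - 518900) = 1/(-9287909) = -1/9287909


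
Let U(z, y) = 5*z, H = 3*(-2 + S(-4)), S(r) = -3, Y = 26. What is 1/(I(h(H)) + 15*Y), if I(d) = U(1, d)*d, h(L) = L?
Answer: 1/315 ≈ 0.0031746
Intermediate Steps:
H = -15 (H = 3*(-2 - 3) = 3*(-5) = -15)
I(d) = 5*d (I(d) = (5*1)*d = 5*d)
1/(I(h(H)) + 15*Y) = 1/(5*(-15) + 15*26) = 1/(-75 + 390) = 1/315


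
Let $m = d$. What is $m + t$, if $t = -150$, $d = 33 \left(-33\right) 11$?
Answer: $-12129$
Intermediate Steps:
$d = -11979$ ($d = \left(-1089\right) 11 = -11979$)
$m = -11979$
$m + t = -11979 - 150 = -12129$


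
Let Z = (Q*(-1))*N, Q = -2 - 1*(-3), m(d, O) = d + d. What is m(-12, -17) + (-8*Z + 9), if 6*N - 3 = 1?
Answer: -29/3 ≈ -9.6667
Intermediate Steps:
N = 2/3 (N = 1/2 + (1/6)*1 = 1/2 + 1/6 = 2/3 ≈ 0.66667)
m(d, O) = 2*d
Q = 1 (Q = -2 + 3 = 1)
Z = -2/3 (Z = (1*(-1))*(2/3) = -1*2/3 = -2/3 ≈ -0.66667)
m(-12, -17) + (-8*Z + 9) = 2*(-12) + (-8*(-2/3) + 9) = -24 + (16/3 + 9) = -24 + 43/3 = -29/3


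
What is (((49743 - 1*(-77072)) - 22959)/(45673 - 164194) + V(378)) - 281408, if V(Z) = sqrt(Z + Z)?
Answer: -33352861424/118521 + 6*sqrt(21) ≈ -2.8138e+5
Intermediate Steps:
V(Z) = sqrt(2)*sqrt(Z) (V(Z) = sqrt(2*Z) = sqrt(2)*sqrt(Z))
(((49743 - 1*(-77072)) - 22959)/(45673 - 164194) + V(378)) - 281408 = (((49743 - 1*(-77072)) - 22959)/(45673 - 164194) + sqrt(2)*sqrt(378)) - 281408 = (((49743 + 77072) - 22959)/(-118521) + sqrt(2)*(3*sqrt(42))) - 281408 = ((126815 - 22959)*(-1/118521) + 6*sqrt(21)) - 281408 = (103856*(-1/118521) + 6*sqrt(21)) - 281408 = (-103856/118521 + 6*sqrt(21)) - 281408 = -33352861424/118521 + 6*sqrt(21)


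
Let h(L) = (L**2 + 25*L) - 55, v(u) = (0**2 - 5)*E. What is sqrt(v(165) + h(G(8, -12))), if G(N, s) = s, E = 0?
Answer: I*sqrt(211) ≈ 14.526*I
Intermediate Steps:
v(u) = 0 (v(u) = (0**2 - 5)*0 = (0 - 5)*0 = -5*0 = 0)
h(L) = -55 + L**2 + 25*L
sqrt(v(165) + h(G(8, -12))) = sqrt(0 + (-55 + (-12)**2 + 25*(-12))) = sqrt(0 + (-55 + 144 - 300)) = sqrt(0 - 211) = sqrt(-211) = I*sqrt(211)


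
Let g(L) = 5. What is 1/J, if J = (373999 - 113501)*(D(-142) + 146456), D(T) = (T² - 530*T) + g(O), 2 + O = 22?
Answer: 1/63010558730 ≈ 1.5870e-11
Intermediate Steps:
O = 20 (O = -2 + 22 = 20)
D(T) = 5 + T² - 530*T (D(T) = (T² - 530*T) + 5 = 5 + T² - 530*T)
J = 63010558730 (J = (373999 - 113501)*((5 + (-142)² - 530*(-142)) + 146456) = 260498*((5 + 20164 + 75260) + 146456) = 260498*(95429 + 146456) = 260498*241885 = 63010558730)
1/J = 1/63010558730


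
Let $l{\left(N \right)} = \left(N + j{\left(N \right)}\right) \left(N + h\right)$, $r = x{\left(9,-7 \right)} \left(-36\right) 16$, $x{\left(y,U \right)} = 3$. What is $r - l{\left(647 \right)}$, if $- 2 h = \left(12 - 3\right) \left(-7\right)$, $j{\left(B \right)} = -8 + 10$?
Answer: $- \frac{884149}{2} \approx -4.4207 \cdot 10^{5}$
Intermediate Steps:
$j{\left(B \right)} = 2$
$h = \frac{63}{2}$ ($h = - \frac{\left(12 - 3\right) \left(-7\right)}{2} = - \frac{9 \left(-7\right)}{2} = \left(- \frac{1}{2}\right) \left(-63\right) = \frac{63}{2} \approx 31.5$)
$r = -1728$ ($r = 3 \left(-36\right) 16 = \left(-108\right) 16 = -1728$)
$l{\left(N \right)} = \left(2 + N\right) \left(\frac{63}{2} + N\right)$ ($l{\left(N \right)} = \left(N + 2\right) \left(N + \frac{63}{2}\right) = \left(2 + N\right) \left(\frac{63}{2} + N\right)$)
$r - l{\left(647 \right)} = -1728 - \left(63 + 647^{2} + \frac{67}{2} \cdot 647\right) = -1728 - \left(63 + 418609 + \frac{43349}{2}\right) = -1728 - \frac{880693}{2} = - \frac{884149}{2}$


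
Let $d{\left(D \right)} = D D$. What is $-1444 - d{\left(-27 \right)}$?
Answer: $-2173$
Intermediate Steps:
$d{\left(D \right)} = D^{2}$
$-1444 - d{\left(-27 \right)} = -1444 - \left(-27\right)^{2} = -1444 - 729 = -2173$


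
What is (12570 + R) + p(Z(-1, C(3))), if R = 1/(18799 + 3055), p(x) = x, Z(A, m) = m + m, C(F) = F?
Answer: 274835905/21854 ≈ 12576.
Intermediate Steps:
Z(A, m) = 2*m
R = 1/21854 ≈ 4.5758e-5
(12570 + R) + p(Z(-1, C(3))) = (12570 + 1/21854) + 2*3 = 274704781/21854 + 6 = 274835905/21854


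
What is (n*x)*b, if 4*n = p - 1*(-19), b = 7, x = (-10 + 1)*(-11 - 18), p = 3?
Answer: 20097/2 ≈ 10049.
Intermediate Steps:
x = 261 (x = -9*(-29) = 261)
n = 11/2 (n = (3 - 1*(-19))/4 = (3 + 19)/4 = (1/4)*22 = 11/2 ≈ 5.5000)
(n*x)*b = ((11/2)*261)*7 = (2871/2)*7 = 20097/2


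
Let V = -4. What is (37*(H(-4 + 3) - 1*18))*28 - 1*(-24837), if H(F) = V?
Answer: 2045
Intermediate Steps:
H(F) = -4
(37*(H(-4 + 3) - 1*18))*28 - 1*(-24837) = (37*(-4 - 1*18))*28 - 1*(-24837) = (37*(-4 - 18))*28 + 24837 = (37*(-22))*28 + 24837 = -814*28 + 24837 = -22792 + 24837 = 2045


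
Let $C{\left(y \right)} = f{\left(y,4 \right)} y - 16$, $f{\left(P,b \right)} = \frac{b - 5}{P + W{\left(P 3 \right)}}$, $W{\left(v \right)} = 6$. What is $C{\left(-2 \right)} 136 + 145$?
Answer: $-1963$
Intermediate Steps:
$f{\left(P,b \right)} = \frac{-5 + b}{6 + P}$ ($f{\left(P,b \right)} = \frac{b - 5}{P + 6} = \frac{-5 + b}{6 + P}$)
$C{\left(y \right)} = -16 - \frac{y}{6 + y}$ ($C{\left(y \right)} = \frac{-5 + 4}{6 + y} y - 16 = \frac{1}{6 + y} \left(-1\right) y - 16 = - \frac{1}{6 + y} y - 16 = - \frac{y}{6 + y} - 16 = -16 - \frac{y}{6 + y}$)
$C{\left(-2 \right)} 136 + 145 = \frac{-96 - -34}{6 - 2} \cdot 136 + 145 = \frac{-96 + 34}{4} \cdot 136 + 145 = \frac{1}{4} \left(-62\right) 136 + 145 = \left(- \frac{31}{2}\right) 136 + 145 = -2108 + 145 = -1963$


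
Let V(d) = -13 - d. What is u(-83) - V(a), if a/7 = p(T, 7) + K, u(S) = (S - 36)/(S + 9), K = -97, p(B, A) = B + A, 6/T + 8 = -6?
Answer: -45761/74 ≈ -618.39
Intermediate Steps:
T = -3/7 (T = 6/(-8 - 6) = 6/(-14) = 6*(-1/14) = -3/7 ≈ -0.42857)
p(B, A) = A + B
u(S) = (-36 + S)/(9 + S)
a = -633 (a = 7*((7 - 3/7) - 97) = 7*(46/7 - 97) = 7*(-633/7) = -633)
u(-83) - V(a) = (-36 - 83)/(9 - 83) - (-13 - 1*(-633)) = -119/(-74) - (-13 + 633) = -1/74*(-119) - 1*620 = 119/74 - 620 = -45761/74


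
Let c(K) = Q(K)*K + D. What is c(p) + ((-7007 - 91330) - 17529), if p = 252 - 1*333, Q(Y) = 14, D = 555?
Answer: -116445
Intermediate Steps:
p = -81 (p = 252 - 333 = -81)
c(K) = 555 + 14*K (c(K) = 14*K + 555 = 555 + 14*K)
c(p) + ((-7007 - 91330) - 17529) = (555 + 14*(-81)) + ((-7007 - 91330) - 17529) = (555 - 1134) + (-98337 - 17529) = -579 - 115866 = -116445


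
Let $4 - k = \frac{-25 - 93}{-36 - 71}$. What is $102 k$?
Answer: $\frac{31620}{107} \approx 295.51$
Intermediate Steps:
$k = \frac{310}{107}$ ($k = 4 - \frac{-25 - 93}{-36 - 71} = 4 - - \frac{118}{-107} = 4 - \left(-118\right) \left(- \frac{1}{107}\right) = 4 - \frac{118}{107} = \frac{310}{107} \approx 2.8972$)
$102 k = 102 \cdot \frac{310}{107} = \frac{31620}{107}$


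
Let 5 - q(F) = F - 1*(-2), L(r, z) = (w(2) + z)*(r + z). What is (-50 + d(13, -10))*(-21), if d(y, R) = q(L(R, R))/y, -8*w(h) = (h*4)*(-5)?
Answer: 15687/13 ≈ 1206.7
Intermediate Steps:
w(h) = 5*h/2 (w(h) = -h*4*(-5)/8 = -4*h*(-5)/8 = -(-5)*h/2 = 5*h/2)
L(r, z) = (5 + z)*(r + z) (L(r, z) = ((5/2)*2 + z)*(r + z) = (5 + z)*(r + z))
q(F) = 3 - F (q(F) = 5 - (F - 1*(-2)) = 5 - (F + 2) = 5 - (2 + F) = 5 + (-2 - F) = 3 - F)
d(y, R) = (3 - 10*R - 2*R²)/y (d(y, R) = (3 - (R² + 5*R + 5*R + R*R))/y = (3 - (R² + 5*R + 5*R + R²))/y = (3 - (2*R² + 10*R))/y = (3 + (-10*R - 2*R²))/y = (3 - 10*R - 2*R²)/y)
(-50 + d(13, -10))*(-21) = (-50 + (3 - 10*(-10) - 2*(-10)²)/13)*(-21) = (-50 + (3 + 100 - 2*100)/13)*(-21) = (-50 + (3 + 100 - 200)/13)*(-21) = (-50 + (1/13)*(-97))*(-21) = (-50 - 97/13)*(-21) = -747/13*(-21) = 15687/13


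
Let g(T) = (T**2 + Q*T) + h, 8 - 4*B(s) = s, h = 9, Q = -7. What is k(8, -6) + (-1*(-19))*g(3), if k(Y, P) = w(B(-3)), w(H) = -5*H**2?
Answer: -1517/16 ≈ -94.813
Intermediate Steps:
B(s) = 2 - s/4
k(Y, P) = -605/16 (k(Y, P) = -5*(2 - 1/4*(-3))**2 = -5*(2 + 3/4)**2 = -5*(11/4)**2 = -5*121/16 = -605/16)
g(T) = 9 + T**2 - 7*T (g(T) = (T**2 - 7*T) + 9 = 9 + T**2 - 7*T)
k(8, -6) + (-1*(-19))*g(3) = -605/16 + (-1*(-19))*(9 + 3**2 - 7*3) = -605/16 + 19*(9 + 9 - 21) = -605/16 + 19*(-3) = -605/16 - 57 = -1517/16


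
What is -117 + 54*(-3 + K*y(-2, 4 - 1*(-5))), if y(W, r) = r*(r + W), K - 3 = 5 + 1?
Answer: 30339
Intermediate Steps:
K = 9 (K = 3 + (5 + 1) = 3 + 6 = 9)
y(W, r) = r*(W + r)
-117 + 54*(-3 + K*y(-2, 4 - 1*(-5))) = -117 + 54*(-3 + 9*((4 - 1*(-5))*(-2 + (4 - 1*(-5))))) = -117 + 54*(-3 + 9*((4 + 5)*(-2 + (4 + 5)))) = -117 + 54*(-3 + 9*(9*(-2 + 9))) = -117 + 54*(-3 + 9*(9*7)) = -117 + 54*(-3 + 9*63) = -117 + 54*(-3 + 567) = -117 + 54*564 = -117 + 30456 = 30339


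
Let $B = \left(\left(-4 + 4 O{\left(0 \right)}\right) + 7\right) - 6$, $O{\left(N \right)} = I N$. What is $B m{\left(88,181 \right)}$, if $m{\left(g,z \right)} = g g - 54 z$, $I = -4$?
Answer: $6090$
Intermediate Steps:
$O{\left(N \right)} = - 4 N$
$m{\left(g,z \right)} = g^{2} - 54 z$
$B = -3$ ($B = \left(\left(-4 + 4 \left(\left(-4\right) 0\right)\right) + 7\right) - 6 = \left(\left(-4 + 4 \cdot 0\right) + 7\right) - 6 = \left(\left(-4 + 0\right) + 7\right) - 6 = \left(-4 + 7\right) - 6 = 3 - 6 = -3$)
$B m{\left(88,181 \right)} = - 3 \left(88^{2} - 9774\right) = - 3 \left(7744 - 9774\right) = \left(-3\right) \left(-2030\right) = 6090$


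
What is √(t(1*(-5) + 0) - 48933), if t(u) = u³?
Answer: I*√49058 ≈ 221.49*I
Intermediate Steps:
√(t(1*(-5) + 0) - 48933) = √((1*(-5) + 0)³ - 48933) = √((-5 + 0)³ - 48933) = √((-5)³ - 48933) = √(-125 - 48933) = √(-49058) = I*√49058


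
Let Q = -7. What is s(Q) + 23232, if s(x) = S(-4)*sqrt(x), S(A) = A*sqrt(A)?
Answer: 23232 + 8*sqrt(7) ≈ 23253.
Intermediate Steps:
S(A) = A**(3/2)
s(x) = -8*I*sqrt(x) (s(x) = (-4)**(3/2)*sqrt(x) = (-8*I)*sqrt(x) = -8*I*sqrt(x))
s(Q) + 23232 = -8*I*sqrt(-7) + 23232 = -8*I*I*sqrt(7) + 23232 = 8*sqrt(7) + 23232 = 23232 + 8*sqrt(7)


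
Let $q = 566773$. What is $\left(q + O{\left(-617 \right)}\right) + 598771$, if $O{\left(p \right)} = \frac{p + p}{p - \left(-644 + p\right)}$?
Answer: $\frac{375304551}{322} \approx 1.1655 \cdot 10^{6}$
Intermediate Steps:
$O{\left(p \right)} = \frac{p}{322}$ ($O{\left(p \right)} = \frac{2 p}{644} = 2 p \frac{1}{644} = \frac{p}{322}$)
$\left(q + O{\left(-617 \right)}\right) + 598771 = \left(566773 + \frac{1}{322} \left(-617\right)\right) + 598771 = \left(566773 - \frac{617}{322}\right) + 598771 = \frac{182500289}{322} + 598771 = \frac{375304551}{322}$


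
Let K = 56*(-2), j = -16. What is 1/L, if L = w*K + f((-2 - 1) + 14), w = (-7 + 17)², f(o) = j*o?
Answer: -1/11376 ≈ -8.7904e-5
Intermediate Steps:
K = -112
f(o) = -16*o
w = 100 (w = 10² = 100)
L = -11376 (L = 100*(-112) - 16*((-2 - 1) + 14) = -11200 - 16*(-3 + 14) = -11200 - 16*11 = -11200 - 176 = -11376)
1/L = 1/(-11376) = -1/11376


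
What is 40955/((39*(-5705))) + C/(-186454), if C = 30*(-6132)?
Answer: 3329395663/4148508273 ≈ 0.80255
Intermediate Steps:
C = -183960
40955/((39*(-5705))) + C/(-186454) = 40955/((39*(-5705))) - 183960/(-186454) = 40955/(-222495) - 183960*(-1/186454) = 40955*(-1/222495) + 91980/93227 = -8191/44499 + 91980/93227 = 3329395663/4148508273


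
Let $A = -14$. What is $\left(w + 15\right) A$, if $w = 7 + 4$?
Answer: $-364$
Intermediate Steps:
$w = 11$
$\left(w + 15\right) A = \left(11 + 15\right) \left(-14\right) = 26 \left(-14\right) = -364$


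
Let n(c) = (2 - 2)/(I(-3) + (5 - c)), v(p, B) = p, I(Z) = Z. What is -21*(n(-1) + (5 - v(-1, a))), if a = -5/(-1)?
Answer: -126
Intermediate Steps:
a = 5 (a = -5*(-1) = 5)
n(c) = 0 (n(c) = (2 - 2)/(-3 + (5 - c)) = 0/(2 - c) = 0)
-21*(n(-1) + (5 - v(-1, a))) = -21*(0 + (5 - 1*(-1))) = -21*(0 + (5 + 1)) = -21*(0 + 6) = -21*6 = -126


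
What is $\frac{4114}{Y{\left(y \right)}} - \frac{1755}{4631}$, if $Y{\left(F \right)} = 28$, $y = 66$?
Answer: $\frac{9501397}{64834} \approx 146.55$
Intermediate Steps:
$\frac{4114}{Y{\left(y \right)}} - \frac{1755}{4631} = \frac{4114}{28} - \frac{1755}{4631} = 4114 \cdot \frac{1}{28} - \frac{1755}{4631} = \frac{2057}{14} - \frac{1755}{4631} = \frac{9501397}{64834}$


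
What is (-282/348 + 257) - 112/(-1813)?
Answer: 3849409/15022 ≈ 256.25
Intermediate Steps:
(-282/348 + 257) - 112/(-1813) = (-282*1/348 + 257) - 112*(-1/1813) = (-47/58 + 257) + 16/259 = 14859/58 + 16/259 = 3849409/15022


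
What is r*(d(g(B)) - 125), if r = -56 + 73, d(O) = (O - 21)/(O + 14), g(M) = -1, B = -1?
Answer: -27999/13 ≈ -2153.8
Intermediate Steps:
d(O) = (-21 + O)/(14 + O)
r = 17
r*(d(g(B)) - 125) = 17*((-21 - 1)/(14 - 1) - 125) = 17*(-22/13 - 125) = 17*(-1647/13) = -27999/13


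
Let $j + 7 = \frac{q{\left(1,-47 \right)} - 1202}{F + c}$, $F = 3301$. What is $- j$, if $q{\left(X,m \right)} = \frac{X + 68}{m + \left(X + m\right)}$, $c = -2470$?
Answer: $\frac{217612}{25761} \approx 8.4473$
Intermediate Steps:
$q{\left(X,m \right)} = \frac{68 + X}{X + 2 m}$
$j = - \frac{217612}{25761}$ ($j = -7 + \frac{\frac{68 + 1}{1 + 2 \left(-47\right)} - 1202}{3301 - 2470} = -7 + \frac{\frac{1}{1 - 94} \cdot 69 - 1202}{831} = -7 + \left(\frac{1}{-93} \cdot 69 - 1202\right) \frac{1}{831} = -7 + \left(\left(- \frac{1}{93}\right) 69 - 1202\right) \frac{1}{831} = -7 + \left(- \frac{23}{31} - 1202\right) \frac{1}{831} = -7 - \frac{37285}{25761} = - \frac{217612}{25761} \approx -8.4473$)
$- j = \left(-1\right) \left(- \frac{217612}{25761}\right) = \frac{217612}{25761}$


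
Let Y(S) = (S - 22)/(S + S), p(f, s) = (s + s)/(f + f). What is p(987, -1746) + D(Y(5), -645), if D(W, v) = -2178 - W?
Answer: -7165847/3290 ≈ -2178.1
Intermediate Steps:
p(f, s) = s/f (p(f, s) = (2*s)/((2*f)) = (2*s)*(1/(2*f)) = s/f)
Y(S) = (-22 + S)/(2*S) (Y(S) = (-22 + S)/((2*S)) = (-22 + S)*(1/(2*S)) = (-22 + S)/(2*S))
p(987, -1746) + D(Y(5), -645) = -1746/987 + (-2178 - (-22 + 5)/(2*5)) = -1746*1/987 + (-2178 - (-17)/(2*5)) = -582/329 + (-2178 - 1*(-17/10)) = -582/329 + (-2178 + 17/10) = -582/329 - 21763/10 = -7165847/3290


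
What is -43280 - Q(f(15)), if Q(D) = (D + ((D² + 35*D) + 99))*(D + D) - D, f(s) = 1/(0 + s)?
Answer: -146115407/3375 ≈ -43293.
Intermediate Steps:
f(s) = 1/s
Q(D) = -D + 2*D*(99 + D² + 36*D) (Q(D) = (D + (99 + D² + 35*D))*(2*D) - D = (99 + D² + 36*D)*(2*D) - D = 2*D*(99 + D² + 36*D) - D = -D + 2*D*(99 + D² + 36*D))
-43280 - Q(f(15)) = -43280 - (197 + 2*(1/15)² + 72/15)/15 = -43280 - (197 + 2*(1/15)² + 72*(1/15))/15 = -43280 - (197 + 2*(1/225) + 24/5)/15 = -43280 - (197 + 2/225 + 24/5)/15 = -43280 - 45407/(15*225) = -43280 - 1*45407/3375 = -43280 - 45407/3375 = -146115407/3375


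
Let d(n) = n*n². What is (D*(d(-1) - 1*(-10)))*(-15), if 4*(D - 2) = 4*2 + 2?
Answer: -1215/2 ≈ -607.50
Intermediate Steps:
d(n) = n³
D = 9/2 (D = 2 + (4*2 + 2)/4 = 2 + (8 + 2)/4 = 2 + (¼)*10 = 2 + 5/2 = 9/2 ≈ 4.5000)
(D*(d(-1) - 1*(-10)))*(-15) = (9*((-1)³ - 1*(-10))/2)*(-15) = (9*(-1 + 10)/2)*(-15) = ((9/2)*9)*(-15) = (81/2)*(-15) = -1215/2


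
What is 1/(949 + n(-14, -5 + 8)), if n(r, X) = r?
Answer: 1/935 ≈ 0.0010695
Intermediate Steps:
1/(949 + n(-14, -5 + 8)) = 1/(949 - 14) = 1/935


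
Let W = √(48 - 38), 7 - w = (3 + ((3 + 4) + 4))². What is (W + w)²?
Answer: (189 - √10)² ≈ 34536.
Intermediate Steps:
w = -189 (w = 7 - (3 + ((3 + 4) + 4))² = 7 - (3 + (7 + 4))² = 7 - (3 + 11)² = 7 - 1*14² = 7 - 1*196 = 7 - 196 = -189)
W = √10 ≈ 3.1623
(W + w)² = (√10 - 189)² = (-189 + √10)²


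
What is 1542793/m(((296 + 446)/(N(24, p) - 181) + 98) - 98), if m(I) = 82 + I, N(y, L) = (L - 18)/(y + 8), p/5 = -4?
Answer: 84853615/4286 ≈ 19798.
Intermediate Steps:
p = -20 (p = 5*(-4) = -20)
N(y, L) = (-18 + L)/(8 + y)
1542793/m(((296 + 446)/(N(24, p) - 181) + 98) - 98) = 1542793/(82 + (((296 + 446)/((-18 - 20)/(8 + 24) - 181) + 98) - 98)) = 1542793/(82 + ((742/(-38/32 - 181) + 98) - 98)) = 1542793/(82 + ((742/((1/32)*(-38) - 181) + 98) - 98)) = 1542793/(82 + ((742/(-19/16 - 181) + 98) - 98)) = 1542793/(82 + ((742/(-2915/16) + 98) - 98)) = 1542793/(82 + ((742*(-16/2915) + 98) - 98)) = 1542793/(82 + ((-224/55 + 98) - 98)) = 1542793/(82 + (5166/55 - 98)) = 1542793/(82 - 224/55) = 1542793/(4286/55) = 1542793*(55/4286) = 84853615/4286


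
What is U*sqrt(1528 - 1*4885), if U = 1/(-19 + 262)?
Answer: I*sqrt(373)/81 ≈ 0.23843*I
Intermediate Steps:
U = 1/243 ≈ 0.0041152
U*sqrt(1528 - 1*4885) = sqrt(1528 - 1*4885)/243 = sqrt(1528 - 4885)/243 = sqrt(-3357)/243 = (3*I*sqrt(373))/243 = I*sqrt(373)/81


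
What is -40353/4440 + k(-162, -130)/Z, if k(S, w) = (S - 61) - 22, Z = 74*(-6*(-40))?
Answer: -161657/17760 ≈ -9.1023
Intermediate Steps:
Z = 17760 (Z = 74*240 = 17760)
k(S, w) = -83 + S (k(S, w) = (-61 + S) - 22 = -83 + S)
-40353/4440 + k(-162, -130)/Z = -40353/4440 + (-83 - 162)/17760 = -40353*1/4440 - 245*1/17760 = -13451/1480 - 49/3552 = -161657/17760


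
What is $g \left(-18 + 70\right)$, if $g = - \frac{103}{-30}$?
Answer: $\frac{2678}{15} \approx 178.53$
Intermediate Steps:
$g = \frac{103}{30}$ ($g = \left(-103\right) \left(- \frac{1}{30}\right) = \frac{103}{30} \approx 3.4333$)
$g \left(-18 + 70\right) = \frac{103 \left(-18 + 70\right)}{30} = \frac{103}{30} \cdot 52 = \frac{2678}{15}$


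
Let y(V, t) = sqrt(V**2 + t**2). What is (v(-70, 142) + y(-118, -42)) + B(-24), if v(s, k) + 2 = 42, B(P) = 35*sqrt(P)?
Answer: 40 + 2*sqrt(3922) + 70*I*sqrt(6) ≈ 165.25 + 171.46*I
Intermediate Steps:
v(s, k) = 40 (v(s, k) = -2 + 42 = 40)
(v(-70, 142) + y(-118, -42)) + B(-24) = (40 + sqrt((-118)**2 + (-42)**2)) + 35*sqrt(-24) = (40 + sqrt(13924 + 1764)) + 35*(2*I*sqrt(6)) = (40 + sqrt(15688)) + 70*I*sqrt(6) = (40 + 2*sqrt(3922)) + 70*I*sqrt(6) = 40 + 2*sqrt(3922) + 70*I*sqrt(6)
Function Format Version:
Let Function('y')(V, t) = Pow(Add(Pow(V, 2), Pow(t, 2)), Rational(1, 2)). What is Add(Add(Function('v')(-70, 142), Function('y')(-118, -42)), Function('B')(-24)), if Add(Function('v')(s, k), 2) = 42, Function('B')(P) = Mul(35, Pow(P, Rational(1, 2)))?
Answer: Add(40, Mul(2, Pow(3922, Rational(1, 2))), Mul(70, I, Pow(6, Rational(1, 2)))) ≈ Add(165.25, Mul(171.46, I))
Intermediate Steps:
Function('v')(s, k) = 40 (Function('v')(s, k) = Add(-2, 42) = 40)
Add(Add(Function('v')(-70, 142), Function('y')(-118, -42)), Function('B')(-24)) = Add(Add(40, Pow(Add(Pow(-118, 2), Pow(-42, 2)), Rational(1, 2))), Mul(35, Pow(-24, Rational(1, 2)))) = Add(Add(40, Pow(Add(13924, 1764), Rational(1, 2))), Mul(35, Mul(2, I, Pow(6, Rational(1, 2))))) = Add(Add(40, Pow(15688, Rational(1, 2))), Mul(70, I, Pow(6, Rational(1, 2)))) = Add(Add(40, Mul(2, Pow(3922, Rational(1, 2)))), Mul(70, I, Pow(6, Rational(1, 2)))) = Add(40, Mul(2, Pow(3922, Rational(1, 2))), Mul(70, I, Pow(6, Rational(1, 2))))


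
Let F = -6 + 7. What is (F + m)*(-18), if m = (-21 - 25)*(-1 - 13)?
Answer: -11610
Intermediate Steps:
F = 1
m = 644 (m = -46*(-14) = 644)
(F + m)*(-18) = (1 + 644)*(-18) = 645*(-18) = -11610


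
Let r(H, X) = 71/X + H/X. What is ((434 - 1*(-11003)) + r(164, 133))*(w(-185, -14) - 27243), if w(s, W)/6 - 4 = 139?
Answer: -40140978060/133 ≈ -3.0181e+8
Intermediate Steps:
w(s, W) = 858 (w(s, W) = 24 + 6*139 = 24 + 834 = 858)
((434 - 1*(-11003)) + r(164, 133))*(w(-185, -14) - 27243) = ((434 - 1*(-11003)) + (71 + 164)/133)*(858 - 27243) = ((434 + 11003) + (1/133)*235)*(-26385) = (11437 + 235/133)*(-26385) = (1521356/133)*(-26385) = -40140978060/133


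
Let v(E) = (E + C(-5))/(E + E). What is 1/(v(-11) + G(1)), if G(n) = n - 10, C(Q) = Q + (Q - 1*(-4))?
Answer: -22/181 ≈ -0.12155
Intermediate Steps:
C(Q) = 4 + 2*Q (C(Q) = Q + (Q + 4) = Q + (4 + Q) = 4 + 2*Q)
v(E) = (-6 + E)/(2*E) (v(E) = (E + (4 + 2*(-5)))/(E + E) = (E + (4 - 10))/((2*E)) = (E - 6)*(1/(2*E)) = (-6 + E)*(1/(2*E)) = (-6 + E)/(2*E))
G(n) = -10 + n
1/(v(-11) + G(1)) = 1/((1/2)*(-6 - 11)/(-11) + (-10 + 1)) = 1/((1/2)*(-1/11)*(-17) - 9) = 1/(17/22 - 9) = 1/(-181/22) = -22/181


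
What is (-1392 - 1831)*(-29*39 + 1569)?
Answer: -1411674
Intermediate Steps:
(-1392 - 1831)*(-29*39 + 1569) = -3223*(-1131 + 1569) = -3223*438 = -1411674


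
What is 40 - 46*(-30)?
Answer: 1420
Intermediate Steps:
40 - 46*(-30) = 40 + 1380 = 1420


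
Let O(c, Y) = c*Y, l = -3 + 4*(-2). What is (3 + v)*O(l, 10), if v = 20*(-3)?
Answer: 6270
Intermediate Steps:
v = -60
l = -11 (l = -3 - 8 = -11)
O(c, Y) = Y*c
(3 + v)*O(l, 10) = (3 - 60)*(10*(-11)) = -57*(-110) = 6270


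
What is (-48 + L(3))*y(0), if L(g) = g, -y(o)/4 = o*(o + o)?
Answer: 0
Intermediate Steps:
y(o) = -8*o**2 (y(o) = -4*o*(o + o) = -4*o*2*o = -8*o**2)
(-48 + L(3))*y(0) = (-48 + 3)*(-8*0**2) = -(-360)*0 = -45*0 = 0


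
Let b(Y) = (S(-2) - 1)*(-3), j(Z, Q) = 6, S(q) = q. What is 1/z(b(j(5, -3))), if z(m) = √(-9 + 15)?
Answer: √6/6 ≈ 0.40825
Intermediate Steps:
b(Y) = 9 (b(Y) = (-2 - 1)*(-3) = -3*(-3) = 9)
z(m) = √6
1/z(b(j(5, -3))) = 1/(√6) = √6/6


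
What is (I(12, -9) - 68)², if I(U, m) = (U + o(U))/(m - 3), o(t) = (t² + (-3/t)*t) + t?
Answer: 106929/16 ≈ 6683.1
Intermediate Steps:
o(t) = -3 + t + t² (o(t) = (t² - 3) + t = (-3 + t²) + t = -3 + t + t²)
I(U, m) = (-3 + U² + 2*U)/(-3 + m) (I(U, m) = (U + (-3 + U + U²))/(m - 3) = (-3 + U² + 2*U)/(-3 + m))
(I(12, -9) - 68)² = ((-3 + 12² + 2*12)/(-3 - 9) - 68)² = ((-3 + 144 + 24)/(-12) - 68)² = (-1/12*165 - 68)² = (-55/4 - 68)² = (-327/4)² = 106929/16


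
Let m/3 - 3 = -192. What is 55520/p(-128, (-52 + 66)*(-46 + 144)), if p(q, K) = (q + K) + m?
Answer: 55520/677 ≈ 82.009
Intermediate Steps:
m = -567 (m = 9 + 3*(-192) = 9 - 576 = -567)
p(q, K) = -567 + K + q (p(q, K) = (q + K) - 567 = (K + q) - 567 = -567 + K + q)
55520/p(-128, (-52 + 66)*(-46 + 144)) = 55520/(-567 + (-52 + 66)*(-46 + 144) - 128) = 55520/(-567 + 14*98 - 128) = 55520/(-567 + 1372 - 128) = 55520/677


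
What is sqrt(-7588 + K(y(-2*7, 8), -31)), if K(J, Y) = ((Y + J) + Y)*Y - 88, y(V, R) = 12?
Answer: I*sqrt(6126) ≈ 78.269*I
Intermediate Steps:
K(J, Y) = -88 + Y*(J + 2*Y) (K(J, Y) = ((J + Y) + Y)*Y - 88 = (J + 2*Y)*Y - 88 = Y*(J + 2*Y) - 88 = -88 + Y*(J + 2*Y))
sqrt(-7588 + K(y(-2*7, 8), -31)) = sqrt(-7588 + (-88 + 2*(-31)**2 + 12*(-31))) = sqrt(-7588 + (-88 + 2*961 - 372)) = sqrt(-7588 + (-88 + 1922 - 372)) = sqrt(-7588 + 1462) = sqrt(-6126) = I*sqrt(6126)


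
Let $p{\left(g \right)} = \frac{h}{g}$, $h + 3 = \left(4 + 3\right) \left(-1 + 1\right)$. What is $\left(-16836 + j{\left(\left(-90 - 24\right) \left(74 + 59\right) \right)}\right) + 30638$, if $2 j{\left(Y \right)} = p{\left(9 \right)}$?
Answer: $\frac{82811}{6} \approx 13802.0$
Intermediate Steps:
$h = -3$ ($h = -3 + \left(4 + 3\right) \left(-1 + 1\right) = -3 + 7 \cdot 0 = -3 + 0 = -3$)
$p{\left(g \right)} = - \frac{3}{g}$
$j{\left(Y \right)} = - \frac{1}{6}$ ($j{\left(Y \right)} = \frac{\left(-3\right) \frac{1}{9}}{2} = \frac{1}{2} \left(- \frac{1}{3}\right) = - \frac{1}{6}$)
$\left(-16836 + j{\left(\left(-90 - 24\right) \left(74 + 59\right) \right)}\right) + 30638 = \left(-16836 - \frac{1}{6}\right) + 30638 = - \frac{101017}{6} + 30638 = \frac{82811}{6}$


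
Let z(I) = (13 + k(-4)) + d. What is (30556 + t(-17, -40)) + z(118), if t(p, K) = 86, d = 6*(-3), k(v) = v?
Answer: 30633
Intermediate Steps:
d = -18
z(I) = -9 (z(I) = (13 - 4) - 18 = 9 - 18 = -9)
(30556 + t(-17, -40)) + z(118) = (30556 + 86) - 9 = 30642 - 9 = 30633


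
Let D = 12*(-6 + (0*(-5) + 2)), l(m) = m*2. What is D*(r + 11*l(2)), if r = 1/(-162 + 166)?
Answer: -2124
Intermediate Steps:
l(m) = 2*m
r = ¼ (r = 1/4 = ¼ ≈ 0.25000)
D = -48 (D = 12*(-6 + (0 + 2)) = 12*(-6 + 2) = 12*(-4) = -48)
D*(r + 11*l(2)) = -48*(¼ + 11*(2*2)) = -48*(¼ + 11*4) = -48*(¼ + 44) = -48*177/4 = -2124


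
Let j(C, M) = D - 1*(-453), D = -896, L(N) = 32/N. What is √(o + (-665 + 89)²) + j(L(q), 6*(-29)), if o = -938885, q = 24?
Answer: -443 + I*√607109 ≈ -443.0 + 779.17*I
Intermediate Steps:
j(C, M) = -443 (j(C, M) = -896 - 1*(-453) = -896 + 453 = -443)
√(o + (-665 + 89)²) + j(L(q), 6*(-29)) = √(-938885 + (-665 + 89)²) - 443 = √(-938885 + (-576)²) - 443 = √(-938885 + 331776) - 443 = √(-607109) - 443 = I*√607109 - 443 = -443 + I*√607109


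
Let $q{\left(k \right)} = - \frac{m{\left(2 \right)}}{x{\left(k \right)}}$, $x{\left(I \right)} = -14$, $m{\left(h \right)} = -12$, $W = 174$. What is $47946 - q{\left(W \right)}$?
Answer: $\frac{335628}{7} \approx 47947.0$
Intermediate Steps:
$q{\left(k \right)} = - \frac{6}{7}$ ($q{\left(k \right)} = - \frac{-12}{-14} = - \frac{\left(-12\right) \left(-1\right)}{14} = \left(-1\right) \frac{6}{7} = - \frac{6}{7}$)
$47946 - q{\left(W \right)} = 47946 - - \frac{6}{7} = 47946 + \frac{6}{7} = \frac{335628}{7}$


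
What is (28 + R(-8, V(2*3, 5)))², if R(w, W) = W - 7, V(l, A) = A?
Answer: 676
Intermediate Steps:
R(w, W) = -7 + W
(28 + R(-8, V(2*3, 5)))² = (28 + (-7 + 5))² = (28 - 2)² = 26² = 676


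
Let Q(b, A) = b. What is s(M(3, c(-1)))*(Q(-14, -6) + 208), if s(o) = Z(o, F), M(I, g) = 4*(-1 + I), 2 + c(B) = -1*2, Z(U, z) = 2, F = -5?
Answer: 388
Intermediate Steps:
c(B) = -4 (c(B) = -2 - 1*2 = -2 - 2 = -4)
M(I, g) = -4 + 4*I
s(o) = 2
s(M(3, c(-1)))*(Q(-14, -6) + 208) = 2*(-14 + 208) = 2*194 = 388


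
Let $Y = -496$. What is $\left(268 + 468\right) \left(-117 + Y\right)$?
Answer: $-451168$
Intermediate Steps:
$\left(268 + 468\right) \left(-117 + Y\right) = \left(268 + 468\right) \left(-117 - 496\right) = 736 \left(-613\right) = -451168$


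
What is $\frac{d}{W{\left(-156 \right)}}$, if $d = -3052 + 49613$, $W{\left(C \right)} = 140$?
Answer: $\frac{46561}{140} \approx 332.58$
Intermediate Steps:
$d = 46561$
$\frac{d}{W{\left(-156 \right)}} = \frac{46561}{140}$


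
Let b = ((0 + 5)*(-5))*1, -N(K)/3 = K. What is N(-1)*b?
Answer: -75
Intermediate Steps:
N(K) = -3*K
b = -25 (b = (5*(-5))*1 = -25*1 = -25)
N(-1)*b = -3*(-1)*(-25) = 3*(-25) = -75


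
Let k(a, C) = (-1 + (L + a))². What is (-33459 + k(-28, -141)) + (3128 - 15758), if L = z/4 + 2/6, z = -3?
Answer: -6512207/144 ≈ -45224.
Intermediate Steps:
L = -5/12 (L = -3/4 + 2/6 = -3*¼ + 2*(⅙) = -¾ + ⅓ = -5/12 ≈ -0.41667)
k(a, C) = (-17/12 + a)² (k(a, C) = (-1 + (-5/12 + a))² = (-17/12 + a)²)
(-33459 + k(-28, -141)) + (3128 - 15758) = (-33459 + (-17 + 12*(-28))²/144) + (3128 - 15758) = (-33459 + (-17 - 336)²/144) - 12630 = (-33459 + (1/144)*(-353)²) - 12630 = (-33459 + (1/144)*124609) - 12630 = (-33459 + 124609/144) - 12630 = -4693487/144 - 12630 = -6512207/144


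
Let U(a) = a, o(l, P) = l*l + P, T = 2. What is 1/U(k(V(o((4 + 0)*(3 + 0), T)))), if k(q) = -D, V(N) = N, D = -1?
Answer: 1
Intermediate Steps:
o(l, P) = P + l² (o(l, P) = l² + P = P + l²)
k(q) = 1 (k(q) = -1*(-1) = 1)
1/U(k(V(o((4 + 0)*(3 + 0), T)))) = 1/1 = 1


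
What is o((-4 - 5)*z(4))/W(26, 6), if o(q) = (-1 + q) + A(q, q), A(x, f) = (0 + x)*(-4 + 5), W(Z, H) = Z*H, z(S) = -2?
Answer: 35/156 ≈ 0.22436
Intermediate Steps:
W(Z, H) = H*Z
A(x, f) = x (A(x, f) = x*1 = x)
o(q) = -1 + 2*q (o(q) = (-1 + q) + q = -1 + 2*q)
o((-4 - 5)*z(4))/W(26, 6) = (-1 + 2*((-4 - 5)*(-2)))/((6*26)) = (-1 + 2*(-9*(-2)))/156 = (-1 + 2*18)*(1/156) = (-1 + 36)*(1/156) = 35*(1/156) = 35/156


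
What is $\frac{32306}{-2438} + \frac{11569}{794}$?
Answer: $\frac{1277129}{967886} \approx 1.3195$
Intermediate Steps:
$\frac{32306}{-2438} + \frac{11569}{794} = 32306 \left(- \frac{1}{2438}\right) + 11569 \cdot \frac{1}{794} = - \frac{16153}{1219} + \frac{11569}{794} = \frac{1277129}{967886}$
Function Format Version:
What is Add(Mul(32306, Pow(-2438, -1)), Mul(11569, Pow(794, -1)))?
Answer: Rational(1277129, 967886) ≈ 1.3195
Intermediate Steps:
Add(Mul(32306, Pow(-2438, -1)), Mul(11569, Pow(794, -1))) = Add(Mul(32306, Rational(-1, 2438)), Mul(11569, Rational(1, 794))) = Add(Rational(-16153, 1219), Rational(11569, 794)) = Rational(1277129, 967886)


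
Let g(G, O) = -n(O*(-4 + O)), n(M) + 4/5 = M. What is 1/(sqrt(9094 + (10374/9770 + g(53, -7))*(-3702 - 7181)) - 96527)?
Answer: -94306879/9102352303365 - 2*sqrt(197306583259)/9102352303365 ≈ -1.0458e-5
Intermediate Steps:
n(M) = -4/5 + M
g(G, O) = 4/5 - O*(-4 + O) (g(G, O) = -(-4/5 + O*(-4 + O)) = 4/5 - O*(-4 + O))
1/(sqrt(9094 + (10374/9770 + g(53, -7))*(-3702 - 7181)) - 96527) = 1/(sqrt(9094 + (10374/9770 + (4/5 - 1*(-7)*(-4 - 7)))*(-3702 - 7181)) - 96527) = 1/(sqrt(9094 + (10374*(1/9770) + (4/5 - 1*(-7)*(-11)))*(-10883)) - 96527) = 1/(sqrt(9094 + (5187/4885 + (4/5 - 77))*(-10883)) - 96527) = 1/(sqrt(9094 + (5187/4885 - 381/5)*(-10883)) - 96527) = 1/(sqrt(9094 - 73410/977*(-10883)) - 96527) = 1/(sqrt(9094 + 798921030/977) - 96527) = 1/(sqrt(807805868/977) - 96527) = 1/(2*sqrt(197306583259)/977 - 96527) = 1/(-96527 + 2*sqrt(197306583259)/977)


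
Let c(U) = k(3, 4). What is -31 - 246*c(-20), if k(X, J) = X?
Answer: -769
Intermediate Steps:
c(U) = 3
-31 - 246*c(-20) = -31 - 246*3 = -31 - 738 = -769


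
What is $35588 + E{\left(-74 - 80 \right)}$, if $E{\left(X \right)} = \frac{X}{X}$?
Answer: $35589$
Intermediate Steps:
$E{\left(X \right)} = 1$
$35588 + E{\left(-74 - 80 \right)} = 35588 + 1 = 35589$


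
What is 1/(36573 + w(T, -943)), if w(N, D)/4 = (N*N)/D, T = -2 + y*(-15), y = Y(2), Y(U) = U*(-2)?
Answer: 943/34474883 ≈ 2.7353e-5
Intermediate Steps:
Y(U) = -2*U
y = -4 (y = -2*2 = -4)
T = 58 (T = -2 - 4*(-15) = -2 + 60 = 58)
w(N, D) = 4*N**2/D (w(N, D) = 4*((N*N)/D) = 4*(N**2/D) = 4*N**2/D)
1/(36573 + w(T, -943)) = 1/(36573 + 4*58**2/(-943)) = 1/(36573 + 4*(-1/943)*3364) = 1/(36573 - 13456/943) = 1/(34474883/943) = 943/34474883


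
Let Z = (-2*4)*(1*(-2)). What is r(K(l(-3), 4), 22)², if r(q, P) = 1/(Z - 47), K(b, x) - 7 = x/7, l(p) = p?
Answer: 1/961 ≈ 0.0010406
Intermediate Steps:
K(b, x) = 7 + x/7
Z = 16 (Z = -8*(-2) = 16)
r(q, P) = -1/31 (r(q, P) = 1/(16 - 47) = 1/(-31) = -1/31)
r(K(l(-3), 4), 22)² = (-1/31)² = 1/961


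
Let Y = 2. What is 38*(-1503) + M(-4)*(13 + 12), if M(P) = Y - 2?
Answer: -57114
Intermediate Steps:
M(P) = 0 (M(P) = 2 - 2 = 0)
38*(-1503) + M(-4)*(13 + 12) = 38*(-1503) + 0*(13 + 12) = -57114 + 0*25 = -57114 + 0 = -57114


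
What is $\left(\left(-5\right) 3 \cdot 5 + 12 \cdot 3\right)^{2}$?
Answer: $1521$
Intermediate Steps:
$\left(\left(-5\right) 3 \cdot 5 + 12 \cdot 3\right)^{2} = \left(\left(-15\right) 5 + 36\right)^{2} = \left(-75 + 36\right)^{2} = \left(-39\right)^{2} = 1521$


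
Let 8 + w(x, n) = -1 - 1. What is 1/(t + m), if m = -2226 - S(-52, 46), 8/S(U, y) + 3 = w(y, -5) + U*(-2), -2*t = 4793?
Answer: -182/841311 ≈ -0.00021633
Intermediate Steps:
w(x, n) = -10 (w(x, n) = -8 + (-1 - 1) = -8 - 2 = -10)
t = -4793/2 (t = -½*4793 = -4793/2 ≈ -2396.5)
S(U, y) = 8/(-13 - 2*U) (S(U, y) = 8/(-3 + (-10 + U*(-2))) = 8/(-3 + (-10 - 2*U)) = 8/(-13 - 2*U))
m = -202574/91 (m = -2226 - (-8)/(13 + 2*(-52)) = -2226 - (-8)/(13 - 104) = -2226 - (-8)/(-91) = -2226 - (-8)*(-1)/91 = -2226 - 1*8/91 = -2226 - 8/91 = -202574/91 ≈ -2226.1)
1/(t + m) = 1/(-4793/2 - 202574/91) = 1/(-841311/182) = -182/841311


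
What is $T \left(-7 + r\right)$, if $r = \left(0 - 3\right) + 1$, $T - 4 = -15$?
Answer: $99$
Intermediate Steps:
$T = -11$ ($T = 4 - 15 = -11$)
$r = -2$ ($r = -3 + 1 = -2$)
$T \left(-7 + r\right) = - 11 \left(-7 - 2\right) = \left(-11\right) \left(-9\right) = 99$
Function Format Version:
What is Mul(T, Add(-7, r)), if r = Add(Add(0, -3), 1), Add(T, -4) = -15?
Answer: 99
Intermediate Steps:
T = -11 (T = Add(4, -15) = -11)
r = -2 (r = Add(-3, 1) = -2)
Mul(T, Add(-7, r)) = Mul(-11, Add(-7, -2)) = Mul(-11, -9) = 99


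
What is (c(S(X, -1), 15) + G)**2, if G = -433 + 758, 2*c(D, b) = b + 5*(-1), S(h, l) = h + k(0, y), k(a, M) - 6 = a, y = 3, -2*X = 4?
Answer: 108900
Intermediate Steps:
X = -2 (X = -1/2*4 = -2)
k(a, M) = 6 + a
S(h, l) = 6 + h (S(h, l) = h + (6 + 0) = h + 6 = 6 + h)
c(D, b) = -5/2 + b/2 (c(D, b) = (b + 5*(-1))/2 = (b - 5)/2 = (-5 + b)/2 = -5/2 + b/2)
G = 325
(c(S(X, -1), 15) + G)**2 = ((-5/2 + (1/2)*15) + 325)**2 = ((-5/2 + 15/2) + 325)**2 = (5 + 325)**2 = 330**2 = 108900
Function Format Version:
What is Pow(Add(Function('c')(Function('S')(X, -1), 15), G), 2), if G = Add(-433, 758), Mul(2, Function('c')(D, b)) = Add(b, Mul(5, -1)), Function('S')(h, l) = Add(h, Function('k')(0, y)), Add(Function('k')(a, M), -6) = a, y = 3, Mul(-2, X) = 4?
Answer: 108900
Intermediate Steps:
X = -2 (X = Mul(Rational(-1, 2), 4) = -2)
Function('k')(a, M) = Add(6, a)
Function('S')(h, l) = Add(6, h) (Function('S')(h, l) = Add(h, Add(6, 0)) = Add(h, 6) = Add(6, h))
Function('c')(D, b) = Add(Rational(-5, 2), Mul(Rational(1, 2), b)) (Function('c')(D, b) = Mul(Rational(1, 2), Add(b, Mul(5, -1))) = Mul(Rational(1, 2), Add(b, -5)) = Mul(Rational(1, 2), Add(-5, b)) = Add(Rational(-5, 2), Mul(Rational(1, 2), b)))
G = 325
Pow(Add(Function('c')(Function('S')(X, -1), 15), G), 2) = Pow(Add(Add(Rational(-5, 2), Mul(Rational(1, 2), 15)), 325), 2) = Pow(Add(Add(Rational(-5, 2), Rational(15, 2)), 325), 2) = Pow(Add(5, 325), 2) = Pow(330, 2) = 108900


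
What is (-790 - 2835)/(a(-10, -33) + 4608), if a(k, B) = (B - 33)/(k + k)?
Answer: -36250/46113 ≈ -0.78611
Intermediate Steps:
a(k, B) = (-33 + B)/(2*k) (a(k, B) = (-33 + B)/((2*k)) = (-33 + B)*(1/(2*k)) = (-33 + B)/(2*k))
(-790 - 2835)/(a(-10, -33) + 4608) = (-790 - 2835)/((½)*(-33 - 33)/(-10) + 4608) = -3625/((½)*(-⅒)*(-66) + 4608) = -3625/(33/10 + 4608) = -3625/46113/10 = -3625*10/46113 = -36250/46113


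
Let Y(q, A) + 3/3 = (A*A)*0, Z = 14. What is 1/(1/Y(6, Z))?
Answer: -1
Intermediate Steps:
Y(q, A) = -1 (Y(q, A) = -1 + (A*A)*0 = -1 + A**2*0 = -1 + 0 = -1)
1/(1/Y(6, Z)) = 1/(1/(-1)) = 1/(-1) = -1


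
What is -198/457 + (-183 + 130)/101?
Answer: -44219/46157 ≈ -0.95801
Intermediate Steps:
-198/457 + (-183 + 130)/101 = -198*1/457 - 53*1/101 = -198/457 - 53/101 = -44219/46157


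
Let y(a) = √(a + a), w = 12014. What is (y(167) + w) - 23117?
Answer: -11103 + √334 ≈ -11085.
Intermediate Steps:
y(a) = √2*√a (y(a) = √(2*a) = √2*√a)
(y(167) + w) - 23117 = (√2*√167 + 12014) - 23117 = (√334 + 12014) - 23117 = (12014 + √334) - 23117 = -11103 + √334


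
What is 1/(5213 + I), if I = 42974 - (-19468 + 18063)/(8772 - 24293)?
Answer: 15521/747909022 ≈ 2.0753e-5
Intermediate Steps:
I = 666998049/15521 (I = 42974 - (-1405)/(-15521) = 42974 - (-1405)*(-1)/15521 = 42974 - 1*1405/15521 = 42974 - 1405/15521 = 666998049/15521 ≈ 42974.)
1/(5213 + I) = 1/(5213 + 666998049/15521) = 1/(747909022/15521) = 15521/747909022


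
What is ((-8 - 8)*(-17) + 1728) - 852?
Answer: 1148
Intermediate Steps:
((-8 - 8)*(-17) + 1728) - 852 = (-16*(-17) + 1728) - 852 = (272 + 1728) - 852 = 2000 - 852 = 1148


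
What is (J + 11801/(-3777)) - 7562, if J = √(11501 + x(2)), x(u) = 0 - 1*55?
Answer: -28573475/3777 + √11446 ≈ -7458.1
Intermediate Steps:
x(u) = -55 (x(u) = 0 - 55 = -55)
J = √11446 (J = √(11501 - 55) = √11446 ≈ 106.99)
(J + 11801/(-3777)) - 7562 = (√11446 + 11801/(-3777)) - 7562 = (√11446 + 11801*(-1/3777)) - 7562 = (√11446 - 11801/3777) - 7562 = (-11801/3777 + √11446) - 7562 = -28573475/3777 + √11446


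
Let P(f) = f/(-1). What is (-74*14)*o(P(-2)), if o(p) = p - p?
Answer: 0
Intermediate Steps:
P(f) = -f (P(f) = f*(-1) = -f)
o(p) = 0
(-74*14)*o(P(-2)) = -74*14*0 = -1036*0 = 0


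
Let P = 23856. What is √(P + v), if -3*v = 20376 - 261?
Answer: √17151 ≈ 130.96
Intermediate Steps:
v = -6705 (v = -(20376 - 261)/3 = -⅓*20115 = -6705)
√(P + v) = √(23856 - 6705) = √17151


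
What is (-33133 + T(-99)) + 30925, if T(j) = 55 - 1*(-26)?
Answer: -2127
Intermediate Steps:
T(j) = 81 (T(j) = 55 + 26 = 81)
(-33133 + T(-99)) + 30925 = (-33133 + 81) + 30925 = -33052 + 30925 = -2127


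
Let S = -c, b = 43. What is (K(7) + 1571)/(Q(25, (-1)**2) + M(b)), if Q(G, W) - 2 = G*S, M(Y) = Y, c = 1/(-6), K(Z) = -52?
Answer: 9114/295 ≈ 30.895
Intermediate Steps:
c = -1/6 ≈ -0.16667
S = 1/6 (S = -1*(-1/6) = 1/6 ≈ 0.16667)
Q(G, W) = 2 + G/6 (Q(G, W) = 2 + G*(1/6) = 2 + G/6)
(K(7) + 1571)/(Q(25, (-1)**2) + M(b)) = (-52 + 1571)/((2 + (1/6)*25) + 43) = 1519/((2 + 25/6) + 43) = 1519/(37/6 + 43) = 1519/(295/6) = 1519*(6/295) = 9114/295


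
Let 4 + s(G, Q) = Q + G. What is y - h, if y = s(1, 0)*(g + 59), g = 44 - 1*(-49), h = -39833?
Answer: 39377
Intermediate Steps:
s(G, Q) = -4 + G + Q (s(G, Q) = -4 + (Q + G) = -4 + (G + Q) = -4 + G + Q)
g = 93 (g = 44 + 49 = 93)
y = -456 (y = (-4 + 1 + 0)*(93 + 59) = -3*152 = -456)
y - h = -456 - 1*(-39833) = -456 + 39833 = 39377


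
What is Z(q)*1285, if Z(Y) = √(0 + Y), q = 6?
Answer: 1285*√6 ≈ 3147.6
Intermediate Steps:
Z(Y) = √Y
Z(q)*1285 = √6*1285 = 1285*√6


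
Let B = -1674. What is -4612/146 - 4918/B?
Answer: -1750615/61101 ≈ -28.651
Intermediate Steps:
-4612/146 - 4918/B = -4612/146 - 4918/(-1674) = -4612*1/146 - 4918*(-1/1674) = -2306/73 + 2459/837 = -1750615/61101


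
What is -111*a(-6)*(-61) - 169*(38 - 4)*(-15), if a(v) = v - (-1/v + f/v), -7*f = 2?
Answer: 617583/14 ≈ 44113.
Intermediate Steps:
f = -2/7 (f = -⅐*2 = -2/7 ≈ -0.28571)
a(v) = v + 9/(7*v) (a(v) = v - (-1/v - 2/(7*v)) = v - (-9)/(7*v) = v + 9/(7*v))
-111*a(-6)*(-61) - 169*(38 - 4)*(-15) = -111*(-6 + (9/7)/(-6))*(-61) - 169*(38 - 4)*(-15) = -111*(-6 + (9/7)*(-⅙))*(-61) - 5746*(-15) = -111*(-6 - 3/14)*(-61) - 169*(-510) = -111*(-87/14)*(-61) + 86190 = (9657/14)*(-61) + 86190 = -589077/14 + 86190 = 617583/14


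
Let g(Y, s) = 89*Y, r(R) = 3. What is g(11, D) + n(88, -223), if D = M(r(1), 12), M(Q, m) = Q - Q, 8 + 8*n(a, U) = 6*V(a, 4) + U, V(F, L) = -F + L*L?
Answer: 7169/8 ≈ 896.13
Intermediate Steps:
V(F, L) = L**2 - F (V(F, L) = -F + L**2 = L**2 - F)
n(a, U) = 11 - 3*a/4 + U/8 (n(a, U) = -1 + (6*(4**2 - a) + U)/8 = -1 + (6*(16 - a) + U)/8 = -1 + ((96 - 6*a) + U)/8 = -1 + (96 + U - 6*a)/8 = -1 + (12 - 3*a/4 + U/8) = 11 - 3*a/4 + U/8)
M(Q, m) = 0
D = 0
g(11, D) + n(88, -223) = 89*11 + (11 - 3/4*88 + (1/8)*(-223)) = 979 + (11 - 66 - 223/8) = 979 - 663/8 = 7169/8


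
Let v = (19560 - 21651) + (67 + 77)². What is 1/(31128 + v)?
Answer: 1/49773 ≈ 2.0091e-5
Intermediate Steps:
v = 18645 (v = -2091 + 144² = -2091 + 20736 = 18645)
1/(31128 + v) = 1/(31128 + 18645) = 1/49773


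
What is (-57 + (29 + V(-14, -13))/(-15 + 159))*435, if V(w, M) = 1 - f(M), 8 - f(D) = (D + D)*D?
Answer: -47415/2 ≈ -23708.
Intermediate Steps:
f(D) = 8 - 2*D² (f(D) = 8 - (D + D)*D = 8 - 2*D*D = 8 - 2*D²)
V(w, M) = -7 + 2*M² (V(w, M) = 1 - (8 - 2*M²) = 1 + (-8 + 2*M²) = -7 + 2*M²)
(-57 + (29 + V(-14, -13))/(-15 + 159))*435 = (-57 + (29 + (-7 + 2*(-13)²))/(-15 + 159))*435 = (-57 + (29 + (-7 + 2*169))/144)*435 = (-57 + (29 + (-7 + 338))*(1/144))*435 = (-57 + (29 + 331)*(1/144))*435 = (-57 + 360*(1/144))*435 = (-57 + 5/2)*435 = -109/2*435 = -47415/2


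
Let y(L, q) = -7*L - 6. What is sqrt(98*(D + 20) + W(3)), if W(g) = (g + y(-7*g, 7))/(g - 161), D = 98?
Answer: 2*sqrt(18041309)/79 ≈ 107.53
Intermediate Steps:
y(L, q) = -6 - 7*L
W(g) = (-6 + 50*g)/(-161 + g) (W(g) = (g + (-6 - (-49)*g))/(g - 161) = (g + (-6 + 49*g))/(-161 + g) = (-6 + 50*g)/(-161 + g))
sqrt(98*(D + 20) + W(3)) = sqrt(98*(98 + 20) + 2*(-3 + 25*3)/(-161 + 3)) = sqrt(98*118 + 2*(-3 + 75)/(-158)) = sqrt(11564 + 2*(-1/158)*72) = sqrt(11564 - 72/79) = sqrt(913484/79) = 2*sqrt(18041309)/79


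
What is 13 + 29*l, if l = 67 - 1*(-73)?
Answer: 4073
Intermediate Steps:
l = 140 (l = 67 + 73 = 140)
13 + 29*l = 13 + 29*140 = 13 + 4060 = 4073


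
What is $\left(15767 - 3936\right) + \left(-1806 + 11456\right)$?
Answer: $21481$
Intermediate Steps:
$\left(15767 - 3936\right) + \left(-1806 + 11456\right) = \left(15767 - 3936\right) + 9650 = 11831 + 9650 = 21481$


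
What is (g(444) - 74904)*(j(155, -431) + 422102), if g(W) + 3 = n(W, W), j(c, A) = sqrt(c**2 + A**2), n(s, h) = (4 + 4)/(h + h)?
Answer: -3509641368952/111 - 8314676*sqrt(209786)/111 ≈ -3.1653e+10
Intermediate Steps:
n(s, h) = 4/h (n(s, h) = 8/((2*h)) = 8*(1/(2*h)) = 4/h)
j(c, A) = sqrt(A**2 + c**2)
g(W) = -3 + 4/W
(g(444) - 74904)*(j(155, -431) + 422102) = ((-3 + 4/444) - 74904)*(sqrt((-431)**2 + 155**2) + 422102) = ((-3 + 4*(1/444)) - 74904)*(sqrt(185761 + 24025) + 422102) = ((-3 + 1/111) - 74904)*(sqrt(209786) + 422102) = (-332/111 - 74904)*(422102 + sqrt(209786)) = -8314676*(422102 + sqrt(209786))/111 = -3509641368952/111 - 8314676*sqrt(209786)/111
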